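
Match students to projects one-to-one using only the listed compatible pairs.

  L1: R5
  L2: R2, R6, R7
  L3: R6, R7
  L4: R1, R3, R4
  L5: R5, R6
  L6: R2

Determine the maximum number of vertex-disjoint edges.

5

Unit-capacity flow: source→left, listed edges, right→sink; max matching = max flow.
Augmenting path L1→R5 (+1); matched 1.
Augmenting path L2→R2 (+1); matched 2.
Augmenting path L3→R6 (+1); matched 3.
Augmenting path L4→R1 (+1); matched 4.
Augmenting path L5→R6→L3→R7 (+1); matched 5.
No augmenting path remains; maximum matching = 5.
König certificate: {L4, R2, R5, R6, R7} is a vertex cover of size 5 (every listed pair touches it), so no matching can be larger.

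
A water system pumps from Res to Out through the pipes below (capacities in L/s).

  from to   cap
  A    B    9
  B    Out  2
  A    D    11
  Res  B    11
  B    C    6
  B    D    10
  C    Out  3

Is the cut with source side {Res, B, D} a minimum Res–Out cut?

No — its capacity is 8, but the minimum cut has capacity 5.

Given cut capacity: 6 + 2 = 8.
Augment Res→B→Out: bottleneck 2, flow now 2.
Augment Res→B→C→Out: bottleneck 3, flow now 5.
No augmenting path remains; maximum flow = 5.
In the residual graph, reachable from Res: {Res, B, C, D}.
Min-cut edges: B→Out (2), C→Out (3); capacity 2 + 3 = 5.
Cut capacity 8 exceeds the max flow 5, so it is not minimum.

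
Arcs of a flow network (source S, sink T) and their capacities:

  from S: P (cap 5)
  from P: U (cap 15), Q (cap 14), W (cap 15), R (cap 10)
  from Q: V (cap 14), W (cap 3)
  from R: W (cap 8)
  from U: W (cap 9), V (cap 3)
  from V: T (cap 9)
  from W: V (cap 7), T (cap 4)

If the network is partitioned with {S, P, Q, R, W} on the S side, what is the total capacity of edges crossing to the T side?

Edges leaving {S, P, Q, R, W}: P→U (15), Q→V (14), W→V (7), W→T (4).
Cut capacity = 15 + 14 + 7 + 4 = 40.

40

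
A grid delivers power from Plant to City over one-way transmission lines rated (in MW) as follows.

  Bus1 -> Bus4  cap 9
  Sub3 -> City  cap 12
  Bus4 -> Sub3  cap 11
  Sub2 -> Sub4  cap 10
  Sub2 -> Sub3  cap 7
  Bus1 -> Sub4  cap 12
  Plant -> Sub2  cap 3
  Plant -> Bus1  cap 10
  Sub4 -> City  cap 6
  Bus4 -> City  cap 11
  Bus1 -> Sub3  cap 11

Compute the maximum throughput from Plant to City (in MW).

Augment Plant→Bus1→Sub4→City: bottleneck 6, flow now 6.
Augment Plant→Bus1→Sub3→City: bottleneck 4, flow now 10.
Augment Plant→Sub2→Sub3→City: bottleneck 3, flow now 13.
No augmenting path remains; maximum flow = 13.
In the residual graph, reachable from Plant: {Plant}.
Min-cut edges: Plant→Bus1 (10), Plant→Sub2 (3); capacity 10 + 3 = 13.
This cut is saturated, so no flow can exceed 13.

13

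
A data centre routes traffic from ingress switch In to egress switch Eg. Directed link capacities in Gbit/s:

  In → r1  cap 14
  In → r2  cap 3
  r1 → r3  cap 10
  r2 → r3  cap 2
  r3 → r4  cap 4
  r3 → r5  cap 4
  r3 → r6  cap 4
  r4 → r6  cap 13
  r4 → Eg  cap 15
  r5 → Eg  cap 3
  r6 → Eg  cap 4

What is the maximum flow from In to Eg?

11

Augment In→r1→r3→r4→Eg: bottleneck 4, flow now 4.
Augment In→r1→r3→r5→Eg: bottleneck 3, flow now 7.
Augment In→r1→r3→r6→Eg: bottleneck 3, flow now 10.
Augment In→r2→r3→r6→Eg: bottleneck 1, flow now 11.
No augmenting path remains; maximum flow = 11.
In the residual graph, reachable from In: {In, r1, r2, r3, r5}.
Min-cut edges: r3→r4 (4), r3→r6 (4), r5→Eg (3); capacity 4 + 4 + 3 = 11.
This cut is saturated, so no flow can exceed 11.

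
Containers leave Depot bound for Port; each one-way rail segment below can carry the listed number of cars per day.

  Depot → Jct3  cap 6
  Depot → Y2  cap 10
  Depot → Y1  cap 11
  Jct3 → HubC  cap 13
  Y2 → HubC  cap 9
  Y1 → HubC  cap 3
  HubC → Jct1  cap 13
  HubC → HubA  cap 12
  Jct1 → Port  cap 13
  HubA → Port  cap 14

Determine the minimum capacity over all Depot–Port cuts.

18

Augment Depot→Jct3→HubC→Jct1→Port: bottleneck 6, flow now 6.
Augment Depot→Y2→HubC→Jct1→Port: bottleneck 7, flow now 13.
Augment Depot→Y2→HubC→HubA→Port: bottleneck 2, flow now 15.
Augment Depot→Y1→HubC→HubA→Port: bottleneck 3, flow now 18.
No augmenting path remains; maximum flow = 18.
By max-flow min-cut, the minimum cut capacity equals the max flow.
In the residual graph, reachable from Depot: {Depot, Y2, Y1}.
Min-cut edges: Depot→Jct3 (6), Y2→HubC (9), Y1→HubC (3); capacity 6 + 9 + 3 = 18.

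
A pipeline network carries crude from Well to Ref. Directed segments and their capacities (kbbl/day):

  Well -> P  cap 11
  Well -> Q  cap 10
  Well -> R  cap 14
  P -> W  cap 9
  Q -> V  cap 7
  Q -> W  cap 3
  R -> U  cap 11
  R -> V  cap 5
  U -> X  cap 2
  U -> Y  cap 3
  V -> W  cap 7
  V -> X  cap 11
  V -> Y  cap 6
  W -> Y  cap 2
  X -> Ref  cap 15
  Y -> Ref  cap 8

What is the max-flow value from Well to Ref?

19

Augment Well→P→W→Y→Ref: bottleneck 2, flow now 2.
Augment Well→Q→V→X→Ref: bottleneck 7, flow now 9.
Augment Well→R→U→X→Ref: bottleneck 2, flow now 11.
Augment Well→R→U→Y→Ref: bottleneck 3, flow now 14.
Augment Well→R→V→X→Ref: bottleneck 4, flow now 18.
Augment Well→R→V→Y→Ref: bottleneck 1, flow now 19.
No augmenting path remains; maximum flow = 19.
In the residual graph, reachable from Well: {Well, P, Q, R, U, W}.
Min-cut edges: Q→V (7), R→V (5), U→X (2), U→Y (3), W→Y (2); capacity 7 + 5 + 2 + 3 + 2 = 19.
This cut is saturated, so no flow can exceed 19.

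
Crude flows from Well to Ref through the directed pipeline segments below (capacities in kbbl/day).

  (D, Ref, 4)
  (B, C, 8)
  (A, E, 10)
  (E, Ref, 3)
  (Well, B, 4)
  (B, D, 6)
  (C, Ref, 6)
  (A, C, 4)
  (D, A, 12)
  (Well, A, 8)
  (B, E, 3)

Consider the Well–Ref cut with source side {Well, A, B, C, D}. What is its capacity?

Edges leaving {Well, A, B, C, D}: A→E (10), B→E (3), C→Ref (6), D→Ref (4).
Cut capacity = 10 + 3 + 6 + 4 = 23.

23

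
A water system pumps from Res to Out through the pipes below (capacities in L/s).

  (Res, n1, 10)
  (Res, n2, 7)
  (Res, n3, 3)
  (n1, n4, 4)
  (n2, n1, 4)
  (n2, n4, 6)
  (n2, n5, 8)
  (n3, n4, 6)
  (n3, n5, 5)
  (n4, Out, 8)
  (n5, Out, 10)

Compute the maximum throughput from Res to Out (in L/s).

Augment Res→n1→n4→Out: bottleneck 4, flow now 4.
Augment Res→n2→n4→Out: bottleneck 4, flow now 8.
Augment Res→n2→n5→Out: bottleneck 3, flow now 11.
Augment Res→n3→n5→Out: bottleneck 3, flow now 14.
No augmenting path remains; maximum flow = 14.
In the residual graph, reachable from Res: {Res, n1}.
Min-cut edges: Res→n2 (7), Res→n3 (3), n1→n4 (4); capacity 7 + 3 + 4 = 14.
This cut is saturated, so no flow can exceed 14.

14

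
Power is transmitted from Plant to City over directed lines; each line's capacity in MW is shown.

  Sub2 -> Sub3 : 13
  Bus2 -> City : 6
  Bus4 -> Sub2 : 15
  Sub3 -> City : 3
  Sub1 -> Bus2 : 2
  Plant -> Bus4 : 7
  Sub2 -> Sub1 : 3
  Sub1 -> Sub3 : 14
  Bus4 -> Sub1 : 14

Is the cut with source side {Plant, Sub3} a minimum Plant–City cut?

Given cut capacity: 7 + 3 = 10.
Augment Plant→Bus4→Sub2→Sub3→City: bottleneck 3, flow now 3.
Augment Plant→Bus4→Sub1→Bus2→City: bottleneck 2, flow now 5.
No augmenting path remains; maximum flow = 5.
In the residual graph, reachable from Plant: {Plant, Bus4, Sub2, Sub1, Sub3}.
Min-cut edges: Sub1→Bus2 (2), Sub3→City (3); capacity 2 + 3 = 5.
Cut capacity 10 exceeds the max flow 5, so it is not minimum.

No — its capacity is 10, but the minimum cut has capacity 5.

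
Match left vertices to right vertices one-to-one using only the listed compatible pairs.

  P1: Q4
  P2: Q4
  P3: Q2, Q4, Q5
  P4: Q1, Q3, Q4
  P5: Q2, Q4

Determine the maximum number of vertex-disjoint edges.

4

Unit-capacity flow: source→left, listed edges, right→sink; max matching = max flow.
Augmenting path P1→Q4 (+1); matched 1.
Augmenting path P3→Q2 (+1); matched 2.
Augmenting path P4→Q1 (+1); matched 3.
Augmenting path P5→Q2→P3→Q5 (+1); matched 4.
No augmenting path remains; maximum matching = 4.
König certificate: {P3, P4, P5, Q4} is a vertex cover of size 4 (every listed pair touches it), so no matching can be larger.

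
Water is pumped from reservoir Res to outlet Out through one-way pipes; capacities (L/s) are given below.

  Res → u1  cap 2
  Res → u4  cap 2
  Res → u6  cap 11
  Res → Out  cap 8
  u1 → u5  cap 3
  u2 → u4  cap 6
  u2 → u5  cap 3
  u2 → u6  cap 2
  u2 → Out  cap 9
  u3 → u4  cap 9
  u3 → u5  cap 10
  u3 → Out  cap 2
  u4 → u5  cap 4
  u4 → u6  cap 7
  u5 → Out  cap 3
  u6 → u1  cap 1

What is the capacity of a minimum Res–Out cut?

11

Augment Res→Out: bottleneck 8, flow now 8.
Augment Res→u1→u5→Out: bottleneck 2, flow now 10.
Augment Res→u4→u5→Out: bottleneck 1, flow now 11.
No augmenting path remains; maximum flow = 11.
By max-flow min-cut, the minimum cut capacity equals the max flow.
In the residual graph, reachable from Res: {Res, u1, u4, u5, u6}.
Min-cut edges: Res→Out (8), u5→Out (3); capacity 8 + 3 = 11.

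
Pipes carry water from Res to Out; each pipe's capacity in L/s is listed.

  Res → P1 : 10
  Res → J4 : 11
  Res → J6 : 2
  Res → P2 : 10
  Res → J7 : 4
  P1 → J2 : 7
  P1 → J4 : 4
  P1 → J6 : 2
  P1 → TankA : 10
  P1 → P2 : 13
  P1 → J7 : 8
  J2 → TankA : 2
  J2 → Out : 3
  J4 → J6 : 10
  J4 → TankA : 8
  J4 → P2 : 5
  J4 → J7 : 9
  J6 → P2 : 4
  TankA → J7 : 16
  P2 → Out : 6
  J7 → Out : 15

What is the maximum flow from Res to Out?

Augment Res→P2→Out: bottleneck 6, flow now 6.
Augment Res→J7→Out: bottleneck 4, flow now 10.
Augment Res→P1→J2→Out: bottleneck 3, flow now 13.
Augment Res→P1→J7→Out: bottleneck 7, flow now 20.
Augment Res→J4→J7→Out: bottleneck 4, flow now 24.
No augmenting path remains; maximum flow = 24.
In the residual graph, reachable from Res: {Res, P1, J2, J4, J6, TankA, P2, J7}.
Min-cut edges: J2→Out (3), P2→Out (6), J7→Out (15); capacity 3 + 6 + 15 = 24.
This cut is saturated, so no flow can exceed 24.

24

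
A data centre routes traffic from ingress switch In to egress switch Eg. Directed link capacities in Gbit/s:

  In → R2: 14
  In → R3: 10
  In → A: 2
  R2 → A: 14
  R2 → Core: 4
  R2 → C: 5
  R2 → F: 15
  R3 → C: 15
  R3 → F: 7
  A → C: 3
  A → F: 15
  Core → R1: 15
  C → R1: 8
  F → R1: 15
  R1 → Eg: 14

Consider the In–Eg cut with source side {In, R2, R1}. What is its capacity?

Edges leaving {In, R2, R1}: In→R3 (10), In→A (2), R2→A (14), R2→Core (4), R2→C (5), R2→F (15), R1→Eg (14).
Cut capacity = 10 + 2 + 14 + 4 + 5 + 15 + 14 = 64.

64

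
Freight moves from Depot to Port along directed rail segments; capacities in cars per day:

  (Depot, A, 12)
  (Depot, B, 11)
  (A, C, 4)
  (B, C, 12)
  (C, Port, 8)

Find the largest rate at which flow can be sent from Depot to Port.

Augment Depot→A→C→Port: bottleneck 4, flow now 4.
Augment Depot→B→C→Port: bottleneck 4, flow now 8.
No augmenting path remains; maximum flow = 8.
In the residual graph, reachable from Depot: {Depot, A, B, C}.
Min-cut edges: C→Port (8); capacity 8 = 8.
This cut is saturated, so no flow can exceed 8.

8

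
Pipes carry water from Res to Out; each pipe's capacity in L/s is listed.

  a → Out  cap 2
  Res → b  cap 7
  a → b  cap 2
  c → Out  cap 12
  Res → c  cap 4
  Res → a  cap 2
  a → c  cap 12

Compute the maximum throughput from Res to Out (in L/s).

Augment Res→a→Out: bottleneck 2, flow now 2.
Augment Res→c→Out: bottleneck 4, flow now 6.
No augmenting path remains; maximum flow = 6.
In the residual graph, reachable from Res: {Res, b}.
Min-cut edges: Res→a (2), Res→c (4); capacity 2 + 4 = 6.
This cut is saturated, so no flow can exceed 6.

6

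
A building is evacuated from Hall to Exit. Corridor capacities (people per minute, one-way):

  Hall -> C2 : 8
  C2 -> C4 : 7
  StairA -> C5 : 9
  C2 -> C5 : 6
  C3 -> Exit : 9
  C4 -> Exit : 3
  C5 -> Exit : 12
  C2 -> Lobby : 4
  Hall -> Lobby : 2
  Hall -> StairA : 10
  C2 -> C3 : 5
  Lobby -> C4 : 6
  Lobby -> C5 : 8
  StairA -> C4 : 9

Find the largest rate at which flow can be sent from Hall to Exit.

20

Augment Hall→Lobby→C4→Exit: bottleneck 2, flow now 2.
Augment Hall→C2→C3→Exit: bottleneck 5, flow now 7.
Augment Hall→C2→C4→Exit: bottleneck 1, flow now 8.
Augment Hall→C2→C5→Exit: bottleneck 2, flow now 10.
Augment Hall→StairA→C5→Exit: bottleneck 9, flow now 19.
Augment Hall→StairA→C4→Lobby→C5→Exit: bottleneck 1, flow now 20. (uses reverse residual edge)
No augmenting path remains; maximum flow = 20.
In the residual graph, reachable from Hall: {Hall}.
Min-cut edges: Hall→Lobby (2), Hall→C2 (8), Hall→StairA (10); capacity 2 + 8 + 10 = 20.
This cut is saturated, so no flow can exceed 20.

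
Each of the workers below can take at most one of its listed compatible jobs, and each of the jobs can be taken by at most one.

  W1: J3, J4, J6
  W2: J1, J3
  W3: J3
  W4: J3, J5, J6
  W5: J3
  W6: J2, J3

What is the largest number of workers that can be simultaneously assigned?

Unit-capacity flow: source→left, listed edges, right→sink; max matching = max flow.
Augmenting path W1→J3 (+1); matched 1.
Augmenting path W2→J1 (+1); matched 2.
Augmenting path W4→J5 (+1); matched 3.
Augmenting path W6→J2 (+1); matched 4.
Augmenting path W3→J3→W1→J4 (+1); matched 5.
No augmenting path remains; maximum matching = 5.
König certificate: {W1, W2, W4, W6, J3} is a vertex cover of size 5 (every listed pair touches it), so no matching can be larger.

5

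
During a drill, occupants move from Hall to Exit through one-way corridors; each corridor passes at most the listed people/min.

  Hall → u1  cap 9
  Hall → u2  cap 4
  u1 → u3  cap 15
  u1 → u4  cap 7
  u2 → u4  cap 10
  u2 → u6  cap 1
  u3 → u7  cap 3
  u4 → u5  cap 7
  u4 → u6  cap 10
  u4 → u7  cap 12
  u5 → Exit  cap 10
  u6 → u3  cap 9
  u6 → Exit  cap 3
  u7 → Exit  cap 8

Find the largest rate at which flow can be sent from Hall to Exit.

13

Augment Hall→u2→u6→Exit: bottleneck 1, flow now 1.
Augment Hall→u1→u3→u7→Exit: bottleneck 3, flow now 4.
Augment Hall→u1→u4→u5→Exit: bottleneck 6, flow now 10.
Augment Hall→u2→u4→u5→Exit: bottleneck 1, flow now 11.
Augment Hall→u2→u4→u6→Exit: bottleneck 2, flow now 13.
No augmenting path remains; maximum flow = 13.
In the residual graph, reachable from Hall: {Hall}.
Min-cut edges: Hall→u1 (9), Hall→u2 (4); capacity 9 + 4 = 13.
This cut is saturated, so no flow can exceed 13.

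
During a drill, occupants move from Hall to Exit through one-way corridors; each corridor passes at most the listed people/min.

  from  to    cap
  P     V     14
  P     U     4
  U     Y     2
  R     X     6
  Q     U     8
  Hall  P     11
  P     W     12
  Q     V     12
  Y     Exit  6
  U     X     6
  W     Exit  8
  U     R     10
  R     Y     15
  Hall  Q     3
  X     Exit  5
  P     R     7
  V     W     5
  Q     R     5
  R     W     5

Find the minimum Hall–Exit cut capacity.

14

Augment Hall→P→W→Exit: bottleneck 8, flow now 8.
Augment Hall→P→R→X→Exit: bottleneck 3, flow now 11.
Augment Hall→Q→R→X→Exit: bottleneck 2, flow now 13.
Augment Hall→Q→R→Y→Exit: bottleneck 1, flow now 14.
No augmenting path remains; maximum flow = 14.
By max-flow min-cut, the minimum cut capacity equals the max flow.
In the residual graph, reachable from Hall: {Hall}.
Min-cut edges: Hall→P (11), Hall→Q (3); capacity 11 + 3 = 14.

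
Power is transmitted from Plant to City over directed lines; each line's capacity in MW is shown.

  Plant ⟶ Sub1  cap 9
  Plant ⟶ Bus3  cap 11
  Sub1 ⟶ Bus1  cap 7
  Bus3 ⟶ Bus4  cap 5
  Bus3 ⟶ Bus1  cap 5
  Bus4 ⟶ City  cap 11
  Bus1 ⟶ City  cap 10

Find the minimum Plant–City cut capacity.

15

Augment Plant→Sub1→Bus1→City: bottleneck 7, flow now 7.
Augment Plant→Bus3→Bus4→City: bottleneck 5, flow now 12.
Augment Plant→Bus3→Bus1→City: bottleneck 3, flow now 15.
No augmenting path remains; maximum flow = 15.
By max-flow min-cut, the minimum cut capacity equals the max flow.
In the residual graph, reachable from Plant: {Plant, Sub1, Bus3, Bus1}.
Min-cut edges: Bus3→Bus4 (5), Bus1→City (10); capacity 5 + 10 = 15.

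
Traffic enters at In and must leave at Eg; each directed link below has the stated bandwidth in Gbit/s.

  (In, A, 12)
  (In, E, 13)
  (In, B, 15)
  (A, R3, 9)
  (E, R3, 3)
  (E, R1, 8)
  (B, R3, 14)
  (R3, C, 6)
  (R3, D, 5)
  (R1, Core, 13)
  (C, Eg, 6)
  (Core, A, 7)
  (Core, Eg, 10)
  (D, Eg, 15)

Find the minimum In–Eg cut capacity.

19

Augment In→A→R3→C→Eg: bottleneck 6, flow now 6.
Augment In→A→R3→D→Eg: bottleneck 3, flow now 9.
Augment In→E→R3→D→Eg: bottleneck 2, flow now 11.
Augment In→E→R1→Core→Eg: bottleneck 8, flow now 19.
No augmenting path remains; maximum flow = 19.
By max-flow min-cut, the minimum cut capacity equals the max flow.
In the residual graph, reachable from In: {In, A, E, B, R3}.
Min-cut edges: E→R1 (8), R3→C (6), R3→D (5); capacity 8 + 6 + 5 = 19.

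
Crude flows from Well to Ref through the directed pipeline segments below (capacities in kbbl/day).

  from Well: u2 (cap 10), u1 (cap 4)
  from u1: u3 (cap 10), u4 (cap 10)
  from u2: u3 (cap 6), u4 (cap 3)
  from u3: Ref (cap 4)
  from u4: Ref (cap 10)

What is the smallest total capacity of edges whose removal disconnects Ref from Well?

11

Augment Well→u1→u3→Ref: bottleneck 4, flow now 4.
Augment Well→u2→u4→Ref: bottleneck 3, flow now 7.
Augment Well→u2→u3→u1→u4→Ref: bottleneck 4, flow now 11. (uses reverse residual edge)
No augmenting path remains; maximum flow = 11.
By max-flow min-cut, the minimum cut capacity equals the max flow.
In the residual graph, reachable from Well: {Well, u2, u3}.
Min-cut edges: Well→u1 (4), u2→u4 (3), u3→Ref (4); capacity 4 + 3 + 4 = 11.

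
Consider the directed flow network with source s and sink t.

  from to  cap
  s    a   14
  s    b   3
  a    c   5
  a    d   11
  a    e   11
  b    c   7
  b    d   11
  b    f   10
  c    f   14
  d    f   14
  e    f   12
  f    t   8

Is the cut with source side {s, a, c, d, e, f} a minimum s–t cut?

Given cut capacity: 3 + 8 = 11.
Augment s→b→f→t: bottleneck 3, flow now 3.
Augment s→a→c→f→t: bottleneck 5, flow now 8.
No augmenting path remains; maximum flow = 8.
In the residual graph, reachable from s: {s, a, b, c, d, e, f}.
Min-cut edges: f→t (8); capacity 8 = 8.
Cut capacity 11 exceeds the max flow 8, so it is not minimum.

No — its capacity is 11, but the minimum cut has capacity 8.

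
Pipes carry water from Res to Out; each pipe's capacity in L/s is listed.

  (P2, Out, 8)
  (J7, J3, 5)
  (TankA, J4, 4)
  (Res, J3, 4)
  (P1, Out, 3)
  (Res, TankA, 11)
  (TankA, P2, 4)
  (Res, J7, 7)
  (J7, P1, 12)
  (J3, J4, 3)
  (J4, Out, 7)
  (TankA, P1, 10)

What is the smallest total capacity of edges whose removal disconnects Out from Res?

14

Augment Res→J3→J4→Out: bottleneck 3, flow now 3.
Augment Res→TankA→J4→Out: bottleneck 4, flow now 7.
Augment Res→TankA→P1→Out: bottleneck 3, flow now 10.
Augment Res→TankA→P2→Out: bottleneck 4, flow now 14.
No augmenting path remains; maximum flow = 14.
By max-flow min-cut, the minimum cut capacity equals the max flow.
In the residual graph, reachable from Res: {Res, J3, TankA, J7, P1}.
Min-cut edges: J3→J4 (3), TankA→J4 (4), TankA→P2 (4), P1→Out (3); capacity 3 + 4 + 4 + 3 = 14.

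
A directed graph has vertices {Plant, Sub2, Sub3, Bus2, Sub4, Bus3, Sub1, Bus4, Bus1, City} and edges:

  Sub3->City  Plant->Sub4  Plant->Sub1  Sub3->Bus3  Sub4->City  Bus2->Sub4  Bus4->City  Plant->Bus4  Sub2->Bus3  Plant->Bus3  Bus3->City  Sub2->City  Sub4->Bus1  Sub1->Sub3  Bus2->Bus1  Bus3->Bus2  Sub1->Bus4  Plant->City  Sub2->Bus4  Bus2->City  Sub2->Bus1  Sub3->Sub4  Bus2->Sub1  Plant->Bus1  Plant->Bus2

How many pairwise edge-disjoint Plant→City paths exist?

Assign every edge capacity 1; by Menger, the answer equals the max flow.
Path Plant→City (+1); total 1.
Path Plant→Bus2→City (+1); total 2.
Path Plant→Sub4→City (+1); total 3.
Path Plant→Bus3→City (+1); total 4.
Path Plant→Bus4→City (+1); total 5.
Path Plant→Sub1→Sub3→City (+1); total 6.
No residual Plant→City path; max flow = 6.
Certifying cut of size 6: {Plant→Bus2, Plant→Bus3, Plant→Bus4, Plant→City, Plant→Sub1, Plant→Sub4}.

6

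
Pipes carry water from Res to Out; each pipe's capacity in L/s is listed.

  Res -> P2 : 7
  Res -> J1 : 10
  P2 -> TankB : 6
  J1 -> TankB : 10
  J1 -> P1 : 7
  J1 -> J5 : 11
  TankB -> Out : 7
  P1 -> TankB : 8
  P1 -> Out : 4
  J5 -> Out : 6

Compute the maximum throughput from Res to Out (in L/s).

Augment Res→P2→TankB→Out: bottleneck 6, flow now 6.
Augment Res→J1→TankB→Out: bottleneck 1, flow now 7.
Augment Res→J1→P1→Out: bottleneck 4, flow now 11.
Augment Res→J1→J5→Out: bottleneck 5, flow now 16.
No augmenting path remains; maximum flow = 16.
In the residual graph, reachable from Res: {Res, P2}.
Min-cut edges: Res→J1 (10), P2→TankB (6); capacity 10 + 6 = 16.
This cut is saturated, so no flow can exceed 16.

16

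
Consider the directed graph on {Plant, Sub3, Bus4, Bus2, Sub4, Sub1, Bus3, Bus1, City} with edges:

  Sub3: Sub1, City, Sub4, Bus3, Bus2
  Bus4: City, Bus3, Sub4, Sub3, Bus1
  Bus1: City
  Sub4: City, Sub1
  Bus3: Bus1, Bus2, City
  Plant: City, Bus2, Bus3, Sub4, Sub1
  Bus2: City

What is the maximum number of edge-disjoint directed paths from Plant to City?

Assign every edge capacity 1; by Menger, the answer equals the max flow.
Path Plant→City (+1); total 1.
Path Plant→Bus2→City (+1); total 2.
Path Plant→Sub4→City (+1); total 3.
Path Plant→Bus3→City (+1); total 4.
No residual Plant→City path; max flow = 4.
Certifying cut of size 4: {Plant→Bus2, Plant→Bus3, Plant→City, Plant→Sub4}.

4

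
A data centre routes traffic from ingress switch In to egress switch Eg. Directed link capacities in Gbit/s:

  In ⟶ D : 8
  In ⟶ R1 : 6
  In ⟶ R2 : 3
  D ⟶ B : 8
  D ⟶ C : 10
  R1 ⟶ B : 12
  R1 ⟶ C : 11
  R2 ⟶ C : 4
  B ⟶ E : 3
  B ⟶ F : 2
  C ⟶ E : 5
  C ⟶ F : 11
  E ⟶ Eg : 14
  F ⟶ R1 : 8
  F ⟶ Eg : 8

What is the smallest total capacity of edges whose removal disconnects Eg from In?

Augment In→D→B→E→Eg: bottleneck 3, flow now 3.
Augment In→D→B→F→Eg: bottleneck 2, flow now 5.
Augment In→D→C→E→Eg: bottleneck 3, flow now 8.
Augment In→R1→C→E→Eg: bottleneck 2, flow now 10.
Augment In→R1→C→F→Eg: bottleneck 4, flow now 14.
Augment In→R2→C→F→Eg: bottleneck 2, flow now 16.
No augmenting path remains; maximum flow = 16.
By max-flow min-cut, the minimum cut capacity equals the max flow.
In the residual graph, reachable from In: {In, D, R1, R2, B, C, F}.
Min-cut edges: B→E (3), C→E (5), F→Eg (8); capacity 3 + 5 + 8 = 16.

16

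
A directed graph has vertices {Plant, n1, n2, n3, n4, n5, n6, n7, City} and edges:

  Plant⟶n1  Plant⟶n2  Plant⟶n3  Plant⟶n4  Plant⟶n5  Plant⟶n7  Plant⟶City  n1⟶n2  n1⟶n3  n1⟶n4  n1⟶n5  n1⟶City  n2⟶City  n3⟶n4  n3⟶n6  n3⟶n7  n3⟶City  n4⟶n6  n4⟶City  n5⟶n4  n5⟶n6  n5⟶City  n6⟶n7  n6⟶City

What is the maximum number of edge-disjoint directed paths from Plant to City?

6

Assign every edge capacity 1; by Menger, the answer equals the max flow.
Path Plant→City (+1); total 1.
Path Plant→n1→City (+1); total 2.
Path Plant→n2→City (+1); total 3.
Path Plant→n3→City (+1); total 4.
Path Plant→n4→City (+1); total 5.
Path Plant→n5→City (+1); total 6.
No residual Plant→City path; max flow = 6.
Certifying cut of size 6: {Plant→City, Plant→n1, Plant→n2, Plant→n3, Plant→n4, Plant→n5}.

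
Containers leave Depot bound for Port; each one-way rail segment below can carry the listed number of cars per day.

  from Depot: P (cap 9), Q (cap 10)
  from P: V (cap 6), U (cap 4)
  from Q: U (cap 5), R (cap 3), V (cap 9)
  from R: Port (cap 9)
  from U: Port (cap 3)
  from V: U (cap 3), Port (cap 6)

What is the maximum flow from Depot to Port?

12

Augment Depot→P→U→Port: bottleneck 3, flow now 3.
Augment Depot→P→V→Port: bottleneck 6, flow now 9.
Augment Depot→Q→R→Port: bottleneck 3, flow now 12.
No augmenting path remains; maximum flow = 12.
In the residual graph, reachable from Depot: {Depot, P, Q, U, V}.
Min-cut edges: Q→R (3), U→Port (3), V→Port (6); capacity 3 + 3 + 6 = 12.
This cut is saturated, so no flow can exceed 12.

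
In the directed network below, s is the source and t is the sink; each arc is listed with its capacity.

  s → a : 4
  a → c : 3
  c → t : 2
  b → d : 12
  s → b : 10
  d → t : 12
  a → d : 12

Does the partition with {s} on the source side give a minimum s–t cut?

Given cut capacity: 4 + 10 = 14.
Augment s→a→c→t: bottleneck 2, flow now 2.
Augment s→a→d→t: bottleneck 2, flow now 4.
Augment s→b→d→t: bottleneck 10, flow now 14.
No augmenting path remains; maximum flow = 14.
Cut capacity 14 equals the max flow, so it is a minimum cut.

Yes — it is a minimum cut (capacity 14).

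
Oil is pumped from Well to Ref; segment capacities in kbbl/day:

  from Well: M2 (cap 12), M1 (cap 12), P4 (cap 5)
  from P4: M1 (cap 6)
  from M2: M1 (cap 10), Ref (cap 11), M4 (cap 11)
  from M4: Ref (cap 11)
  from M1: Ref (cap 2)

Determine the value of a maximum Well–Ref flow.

14

Augment Well→M2→Ref: bottleneck 11, flow now 11.
Augment Well→M1→Ref: bottleneck 2, flow now 13.
Augment Well→M2→M4→Ref: bottleneck 1, flow now 14.
No augmenting path remains; maximum flow = 14.
In the residual graph, reachable from Well: {Well, P4, M1}.
Min-cut edges: Well→M2 (12), M1→Ref (2); capacity 12 + 2 = 14.
This cut is saturated, so no flow can exceed 14.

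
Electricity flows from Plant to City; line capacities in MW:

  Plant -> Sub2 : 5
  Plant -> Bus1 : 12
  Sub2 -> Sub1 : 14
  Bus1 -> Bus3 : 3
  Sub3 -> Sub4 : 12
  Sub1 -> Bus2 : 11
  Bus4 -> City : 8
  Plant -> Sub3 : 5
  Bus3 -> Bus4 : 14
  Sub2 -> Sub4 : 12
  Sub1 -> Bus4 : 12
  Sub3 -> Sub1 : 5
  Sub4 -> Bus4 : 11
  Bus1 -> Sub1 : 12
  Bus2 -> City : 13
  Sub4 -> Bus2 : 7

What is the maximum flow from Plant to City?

21

Augment Plant→Bus1→Sub1→Bus4→City: bottleneck 8, flow now 8.
Augment Plant→Bus1→Sub1→Bus2→City: bottleneck 4, flow now 12.
Augment Plant→Sub3→Sub4→Bus2→City: bottleneck 5, flow now 17.
Augment Plant→Sub2→Sub4→Bus2→City: bottleneck 2, flow now 19.
Augment Plant→Sub2→Sub1→Bus2→City: bottleneck 2, flow now 21.
No augmenting path remains; maximum flow = 21.
In the residual graph, reachable from Plant: {Plant, Bus1, Sub3, Sub2, Sub4, Sub1, Bus3, Bus4, Bus2}.
Min-cut edges: Bus4→City (8), Bus2→City (13); capacity 8 + 13 = 21.
This cut is saturated, so no flow can exceed 21.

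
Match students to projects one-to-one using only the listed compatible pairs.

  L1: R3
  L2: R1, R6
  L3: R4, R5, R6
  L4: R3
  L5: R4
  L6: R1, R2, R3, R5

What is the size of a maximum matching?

5

Unit-capacity flow: source→left, listed edges, right→sink; max matching = max flow.
Augmenting path L1→R3 (+1); matched 1.
Augmenting path L2→R1 (+1); matched 2.
Augmenting path L3→R4 (+1); matched 3.
Augmenting path L6→R2 (+1); matched 4.
Augmenting path L5→R4→L3→R5 (+1); matched 5.
No augmenting path remains; maximum matching = 5.
König certificate: {L2, L3, L5, L6, R3} is a vertex cover of size 5 (every listed pair touches it), so no matching can be larger.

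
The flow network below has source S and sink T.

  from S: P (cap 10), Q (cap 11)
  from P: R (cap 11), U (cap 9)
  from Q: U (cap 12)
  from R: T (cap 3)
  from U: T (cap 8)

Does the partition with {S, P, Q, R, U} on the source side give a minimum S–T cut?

Given cut capacity: 3 + 8 = 11.
Augment S→P→R→T: bottleneck 3, flow now 3.
Augment S→P→U→T: bottleneck 7, flow now 10.
Augment S→Q→U→T: bottleneck 1, flow now 11.
No augmenting path remains; maximum flow = 11.
Cut capacity 11 equals the max flow, so it is a minimum cut.

Yes — it is a minimum cut (capacity 11).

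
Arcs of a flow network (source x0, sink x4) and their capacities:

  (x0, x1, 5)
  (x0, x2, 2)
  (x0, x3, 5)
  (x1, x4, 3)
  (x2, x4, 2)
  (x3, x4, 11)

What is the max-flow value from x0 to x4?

10

Augment x0→x1→x4: bottleneck 3, flow now 3.
Augment x0→x2→x4: bottleneck 2, flow now 5.
Augment x0→x3→x4: bottleneck 5, flow now 10.
No augmenting path remains; maximum flow = 10.
In the residual graph, reachable from x0: {x0, x1}.
Min-cut edges: x0→x2 (2), x0→x3 (5), x1→x4 (3); capacity 2 + 5 + 3 = 10.
This cut is saturated, so no flow can exceed 10.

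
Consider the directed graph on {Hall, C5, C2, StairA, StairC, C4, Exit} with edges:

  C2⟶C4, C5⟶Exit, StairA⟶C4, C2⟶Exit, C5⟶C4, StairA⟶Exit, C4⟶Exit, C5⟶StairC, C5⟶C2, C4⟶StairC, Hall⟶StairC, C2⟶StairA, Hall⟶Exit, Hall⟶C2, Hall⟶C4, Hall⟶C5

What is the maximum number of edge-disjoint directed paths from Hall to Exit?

4

Assign every edge capacity 1; by Menger, the answer equals the max flow.
Path Hall→Exit (+1); total 1.
Path Hall→C5→Exit (+1); total 2.
Path Hall→C2→Exit (+1); total 3.
Path Hall→C4→Exit (+1); total 4.
No residual Hall→Exit path; max flow = 4.
Certifying cut of size 4: {Hall→C2, Hall→C4, Hall→C5, Hall→Exit}.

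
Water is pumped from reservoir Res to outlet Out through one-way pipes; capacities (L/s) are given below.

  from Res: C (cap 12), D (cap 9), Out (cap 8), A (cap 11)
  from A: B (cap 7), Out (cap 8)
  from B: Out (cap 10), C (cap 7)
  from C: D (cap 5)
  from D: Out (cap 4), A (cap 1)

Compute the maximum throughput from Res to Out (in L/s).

24

Augment Res→Out: bottleneck 8, flow now 8.
Augment Res→A→Out: bottleneck 8, flow now 16.
Augment Res→D→Out: bottleneck 4, flow now 20.
Augment Res→A→B→Out: bottleneck 3, flow now 23.
Augment Res→D→A→B→Out: bottleneck 1, flow now 24.
No augmenting path remains; maximum flow = 24.
In the residual graph, reachable from Res: {Res, C, D}.
Min-cut edges: Res→A (11), Res→Out (8), D→A (1), D→Out (4); capacity 11 + 8 + 1 + 4 = 24.
This cut is saturated, so no flow can exceed 24.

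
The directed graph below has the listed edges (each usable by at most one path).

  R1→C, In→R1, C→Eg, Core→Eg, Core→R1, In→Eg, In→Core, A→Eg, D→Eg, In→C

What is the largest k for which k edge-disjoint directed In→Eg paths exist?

3

Assign every edge capacity 1; by Menger, the answer equals the max flow.
Path In→Eg (+1); total 1.
Path In→Core→Eg (+1); total 2.
Path In→C→Eg (+1); total 3.
No residual In→Eg path; max flow = 3.
Certifying cut of size 3: {C→Eg, In→Core, In→Eg}.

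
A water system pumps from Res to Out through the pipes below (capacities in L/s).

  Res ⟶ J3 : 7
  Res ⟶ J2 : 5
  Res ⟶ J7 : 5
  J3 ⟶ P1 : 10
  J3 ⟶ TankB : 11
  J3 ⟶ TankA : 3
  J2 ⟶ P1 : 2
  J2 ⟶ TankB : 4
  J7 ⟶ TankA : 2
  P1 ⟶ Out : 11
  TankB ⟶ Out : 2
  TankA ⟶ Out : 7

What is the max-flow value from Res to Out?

Augment Res→J3→P1→Out: bottleneck 7, flow now 7.
Augment Res→J2→P1→Out: bottleneck 2, flow now 9.
Augment Res→J2→TankB→Out: bottleneck 2, flow now 11.
Augment Res→J7→TankA→Out: bottleneck 2, flow now 13.
No augmenting path remains; maximum flow = 13.
In the residual graph, reachable from Res: {Res, J2, J7, TankB}.
Min-cut edges: Res→J3 (7), J2→P1 (2), J7→TankA (2), TankB→Out (2); capacity 7 + 2 + 2 + 2 = 13.
This cut is saturated, so no flow can exceed 13.

13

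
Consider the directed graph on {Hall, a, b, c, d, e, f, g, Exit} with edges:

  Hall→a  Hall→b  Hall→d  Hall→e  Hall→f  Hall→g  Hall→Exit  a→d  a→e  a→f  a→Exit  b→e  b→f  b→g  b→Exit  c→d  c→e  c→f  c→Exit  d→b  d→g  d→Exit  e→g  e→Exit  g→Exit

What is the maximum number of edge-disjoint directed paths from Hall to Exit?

6

Assign every edge capacity 1; by Menger, the answer equals the max flow.
Path Hall→Exit (+1); total 1.
Path Hall→a→Exit (+1); total 2.
Path Hall→b→Exit (+1); total 3.
Path Hall→d→Exit (+1); total 4.
Path Hall→e→Exit (+1); total 5.
Path Hall→g→Exit (+1); total 6.
No residual Hall→Exit path; max flow = 6.
Certifying cut of size 6: {Hall→Exit, Hall→a, Hall→b, Hall→d, Hall→e, Hall→g}.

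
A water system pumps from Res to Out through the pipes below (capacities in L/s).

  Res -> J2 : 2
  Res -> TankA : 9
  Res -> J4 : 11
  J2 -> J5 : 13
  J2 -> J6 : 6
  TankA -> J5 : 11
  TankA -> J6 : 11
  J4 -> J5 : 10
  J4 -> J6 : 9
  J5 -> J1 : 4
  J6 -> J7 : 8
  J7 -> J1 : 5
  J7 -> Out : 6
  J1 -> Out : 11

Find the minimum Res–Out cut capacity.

Augment Res→J2→J5→J1→Out: bottleneck 2, flow now 2.
Augment Res→TankA→J5→J1→Out: bottleneck 2, flow now 4.
Augment Res→TankA→J6→J7→Out: bottleneck 6, flow now 10.
Augment Res→TankA→J6→J7→J1→Out: bottleneck 1, flow now 11.
Augment Res→J4→J6→J7→J1→Out: bottleneck 1, flow now 12.
No augmenting path remains; maximum flow = 12.
By max-flow min-cut, the minimum cut capacity equals the max flow.
In the residual graph, reachable from Res: {Res, J2, TankA, J4, J5, J6}.
Min-cut edges: J5→J1 (4), J6→J7 (8); capacity 4 + 8 = 12.

12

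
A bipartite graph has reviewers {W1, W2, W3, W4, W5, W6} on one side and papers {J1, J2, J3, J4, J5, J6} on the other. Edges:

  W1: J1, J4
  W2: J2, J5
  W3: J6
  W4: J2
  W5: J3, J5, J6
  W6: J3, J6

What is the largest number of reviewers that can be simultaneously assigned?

Unit-capacity flow: source→left, listed edges, right→sink; max matching = max flow.
Augmenting path W1→J1 (+1); matched 1.
Augmenting path W2→J2 (+1); matched 2.
Augmenting path W3→J6 (+1); matched 3.
Augmenting path W5→J3 (+1); matched 4.
Augmenting path W4→J2→W2→J5 (+1); matched 5.
No augmenting path remains; maximum matching = 5.
König certificate: {W1, J2, J3, J5, J6} is a vertex cover of size 5 (every listed pair touches it), so no matching can be larger.

5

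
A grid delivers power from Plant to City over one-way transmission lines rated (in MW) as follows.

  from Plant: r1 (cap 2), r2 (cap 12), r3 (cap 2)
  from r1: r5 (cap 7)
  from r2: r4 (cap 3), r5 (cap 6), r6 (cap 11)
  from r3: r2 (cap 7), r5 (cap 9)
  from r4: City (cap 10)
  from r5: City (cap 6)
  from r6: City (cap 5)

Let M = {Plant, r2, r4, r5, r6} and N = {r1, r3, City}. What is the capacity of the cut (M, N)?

Edges leaving {Plant, r2, r4, r5, r6}: Plant→r1 (2), Plant→r3 (2), r4→City (10), r5→City (6), r6→City (5).
Cut capacity = 2 + 2 + 10 + 6 + 5 = 25.

25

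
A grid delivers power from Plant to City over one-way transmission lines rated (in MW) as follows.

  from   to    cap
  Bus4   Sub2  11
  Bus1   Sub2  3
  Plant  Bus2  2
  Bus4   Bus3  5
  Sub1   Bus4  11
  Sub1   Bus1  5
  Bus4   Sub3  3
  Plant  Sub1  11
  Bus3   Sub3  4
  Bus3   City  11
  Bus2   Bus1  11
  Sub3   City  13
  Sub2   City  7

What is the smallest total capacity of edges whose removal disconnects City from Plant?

13

Augment Plant→Bus2→Bus1→Sub2→City: bottleneck 2, flow now 2.
Augment Plant→Sub1→Bus4→Bus3→City: bottleneck 5, flow now 7.
Augment Plant→Sub1→Bus4→Sub3→City: bottleneck 3, flow now 10.
Augment Plant→Sub1→Bus4→Sub2→City: bottleneck 3, flow now 13.
No augmenting path remains; maximum flow = 13.
By max-flow min-cut, the minimum cut capacity equals the max flow.
In the residual graph, reachable from Plant: {Plant}.
Min-cut edges: Plant→Bus2 (2), Plant→Sub1 (11); capacity 2 + 11 = 13.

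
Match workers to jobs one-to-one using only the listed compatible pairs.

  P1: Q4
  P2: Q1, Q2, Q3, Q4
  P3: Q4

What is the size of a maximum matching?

2

Unit-capacity flow: source→left, listed edges, right→sink; max matching = max flow.
Augmenting path P1→Q4 (+1); matched 1.
Augmenting path P2→Q1 (+1); matched 2.
No augmenting path remains; maximum matching = 2.
König certificate: {P2, Q4} is a vertex cover of size 2 (every listed pair touches it), so no matching can be larger.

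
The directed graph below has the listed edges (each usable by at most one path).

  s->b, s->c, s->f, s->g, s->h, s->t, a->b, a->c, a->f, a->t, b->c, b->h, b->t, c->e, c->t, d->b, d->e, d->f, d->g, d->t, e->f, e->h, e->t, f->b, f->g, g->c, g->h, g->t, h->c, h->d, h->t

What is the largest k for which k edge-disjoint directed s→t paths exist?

6

Assign every edge capacity 1; by Menger, the answer equals the max flow.
Path s→t (+1); total 1.
Path s→b→t (+1); total 2.
Path s→c→t (+1); total 3.
Path s→g→t (+1); total 4.
Path s→h→t (+1); total 5.
Path s→f→b→c→e→t (+1); total 6.
No residual s→t path; max flow = 6.
Certifying cut of size 6: {s→b, s→c, s→f, s→g, s→h, s→t}.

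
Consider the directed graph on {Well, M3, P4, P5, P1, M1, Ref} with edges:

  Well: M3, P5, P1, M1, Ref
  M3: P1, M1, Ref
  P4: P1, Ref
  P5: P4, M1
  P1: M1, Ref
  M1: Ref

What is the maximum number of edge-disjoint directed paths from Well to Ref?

5

Assign every edge capacity 1; by Menger, the answer equals the max flow.
Path Well→Ref (+1); total 1.
Path Well→M3→Ref (+1); total 2.
Path Well→P1→Ref (+1); total 3.
Path Well→M1→Ref (+1); total 4.
Path Well→P5→P4→Ref (+1); total 5.
No residual Well→Ref path; max flow = 5.
Certifying cut of size 5: {Well→M1, Well→M3, Well→P1, Well→P5, Well→Ref}.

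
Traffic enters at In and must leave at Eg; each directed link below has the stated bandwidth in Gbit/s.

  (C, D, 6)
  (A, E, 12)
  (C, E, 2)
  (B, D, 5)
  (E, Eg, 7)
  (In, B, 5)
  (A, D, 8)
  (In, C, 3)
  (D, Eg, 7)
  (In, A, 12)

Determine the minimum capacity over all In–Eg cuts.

14

Augment In→A→D→Eg: bottleneck 7, flow now 7.
Augment In→A→E→Eg: bottleneck 5, flow now 12.
Augment In→C→E→Eg: bottleneck 2, flow now 14.
No augmenting path remains; maximum flow = 14.
By max-flow min-cut, the minimum cut capacity equals the max flow.
In the residual graph, reachable from In: {In, A, B, C, D, E}.
Min-cut edges: D→Eg (7), E→Eg (7); capacity 7 + 7 = 14.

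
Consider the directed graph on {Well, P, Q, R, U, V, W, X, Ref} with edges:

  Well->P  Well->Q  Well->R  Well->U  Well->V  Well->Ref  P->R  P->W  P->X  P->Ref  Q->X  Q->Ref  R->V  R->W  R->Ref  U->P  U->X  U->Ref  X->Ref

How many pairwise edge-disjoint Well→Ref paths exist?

5

Assign every edge capacity 1; by Menger, the answer equals the max flow.
Path Well→Ref (+1); total 1.
Path Well→P→Ref (+1); total 2.
Path Well→Q→Ref (+1); total 3.
Path Well→R→Ref (+1); total 4.
Path Well→U→Ref (+1); total 5.
No residual Well→Ref path; max flow = 5.
Certifying cut of size 5: {Well→P, Well→Q, Well→R, Well→Ref, Well→U}.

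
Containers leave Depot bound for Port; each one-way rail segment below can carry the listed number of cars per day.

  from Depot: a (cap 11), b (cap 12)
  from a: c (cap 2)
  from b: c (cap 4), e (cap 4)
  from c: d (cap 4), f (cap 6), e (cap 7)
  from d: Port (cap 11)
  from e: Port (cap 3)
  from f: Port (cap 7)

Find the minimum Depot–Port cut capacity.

Augment Depot→b→e→Port: bottleneck 3, flow now 3.
Augment Depot→a→c→d→Port: bottleneck 2, flow now 5.
Augment Depot→b→c→d→Port: bottleneck 2, flow now 7.
Augment Depot→b→c→f→Port: bottleneck 2, flow now 9.
No augmenting path remains; maximum flow = 9.
By max-flow min-cut, the minimum cut capacity equals the max flow.
In the residual graph, reachable from Depot: {Depot, a, b, e}.
Min-cut edges: a→c (2), b→c (4), e→Port (3); capacity 2 + 4 + 3 = 9.

9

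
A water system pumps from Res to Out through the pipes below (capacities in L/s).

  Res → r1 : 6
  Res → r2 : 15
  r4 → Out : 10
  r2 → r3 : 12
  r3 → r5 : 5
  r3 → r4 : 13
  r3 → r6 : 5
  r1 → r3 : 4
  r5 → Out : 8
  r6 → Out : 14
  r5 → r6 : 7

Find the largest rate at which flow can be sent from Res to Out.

16

Augment Res→r1→r3→r4→Out: bottleneck 4, flow now 4.
Augment Res→r2→r3→r4→Out: bottleneck 6, flow now 10.
Augment Res→r2→r3→r5→Out: bottleneck 5, flow now 15.
Augment Res→r2→r3→r6→Out: bottleneck 1, flow now 16.
No augmenting path remains; maximum flow = 16.
In the residual graph, reachable from Res: {Res, r1, r2}.
Min-cut edges: r1→r3 (4), r2→r3 (12); capacity 4 + 12 = 16.
This cut is saturated, so no flow can exceed 16.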